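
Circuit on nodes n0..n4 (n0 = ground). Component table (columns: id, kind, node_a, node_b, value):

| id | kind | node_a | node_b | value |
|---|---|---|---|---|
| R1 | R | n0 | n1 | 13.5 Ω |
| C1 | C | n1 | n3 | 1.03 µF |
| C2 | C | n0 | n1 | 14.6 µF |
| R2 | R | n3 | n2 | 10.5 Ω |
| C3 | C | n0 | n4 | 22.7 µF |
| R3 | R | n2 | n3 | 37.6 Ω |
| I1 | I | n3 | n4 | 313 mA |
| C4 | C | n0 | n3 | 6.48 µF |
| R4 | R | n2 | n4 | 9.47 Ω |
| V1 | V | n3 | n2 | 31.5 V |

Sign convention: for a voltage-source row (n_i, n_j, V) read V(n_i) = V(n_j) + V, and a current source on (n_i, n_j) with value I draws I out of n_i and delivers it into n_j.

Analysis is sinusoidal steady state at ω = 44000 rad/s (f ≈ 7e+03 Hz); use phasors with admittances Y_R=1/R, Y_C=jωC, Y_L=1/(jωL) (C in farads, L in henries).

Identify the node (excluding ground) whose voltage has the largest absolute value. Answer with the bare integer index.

2

Apply KCL at each of the 4 non-ground nodes and solve the resulting linear system.
Node n1: branches {R1, C1, C2} → V_1 = 0.2718-0.4828j
Node n2: branches {R2, R3, R4, V1} → V_2 = -28.16-7.771j
Node n3: branches {C1, R2, R3, I1, C4, V1} → V_3 = 3.335-7.771j
Node n4: branches {C3, I1, R4} → V_4 = -1.091+2.549j
Source currents: i(V1)=-6.697-1.090j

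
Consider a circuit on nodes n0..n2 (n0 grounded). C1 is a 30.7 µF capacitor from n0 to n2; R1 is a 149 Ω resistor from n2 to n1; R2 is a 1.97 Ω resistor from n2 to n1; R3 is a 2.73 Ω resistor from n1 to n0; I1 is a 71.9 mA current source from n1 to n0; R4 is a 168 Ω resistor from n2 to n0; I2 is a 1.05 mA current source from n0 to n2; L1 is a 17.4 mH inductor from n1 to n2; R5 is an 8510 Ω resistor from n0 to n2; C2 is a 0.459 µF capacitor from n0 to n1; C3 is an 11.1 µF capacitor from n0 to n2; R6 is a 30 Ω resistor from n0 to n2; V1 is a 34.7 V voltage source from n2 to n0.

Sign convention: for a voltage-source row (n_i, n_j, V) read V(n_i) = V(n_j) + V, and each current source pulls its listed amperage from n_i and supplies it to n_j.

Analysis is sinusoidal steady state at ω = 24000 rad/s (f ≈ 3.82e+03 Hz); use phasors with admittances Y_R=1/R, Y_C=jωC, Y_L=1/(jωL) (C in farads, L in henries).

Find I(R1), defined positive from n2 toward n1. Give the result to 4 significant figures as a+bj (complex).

0.09744+0.001959j A

Apply KCL at each of the 2 non-ground nodes and solve the resulting linear system.
Node n1: branches {R1, R2, R3, I1, L1, C2} → V_1 = 20.18-0.2919j
Node n2: branches {C1, R1, R2, R4, I2, L1, R5, C3, R6, V1} → V_2 = 34.70+0.000j
Source currents: i(V1)=-8.834-34.93j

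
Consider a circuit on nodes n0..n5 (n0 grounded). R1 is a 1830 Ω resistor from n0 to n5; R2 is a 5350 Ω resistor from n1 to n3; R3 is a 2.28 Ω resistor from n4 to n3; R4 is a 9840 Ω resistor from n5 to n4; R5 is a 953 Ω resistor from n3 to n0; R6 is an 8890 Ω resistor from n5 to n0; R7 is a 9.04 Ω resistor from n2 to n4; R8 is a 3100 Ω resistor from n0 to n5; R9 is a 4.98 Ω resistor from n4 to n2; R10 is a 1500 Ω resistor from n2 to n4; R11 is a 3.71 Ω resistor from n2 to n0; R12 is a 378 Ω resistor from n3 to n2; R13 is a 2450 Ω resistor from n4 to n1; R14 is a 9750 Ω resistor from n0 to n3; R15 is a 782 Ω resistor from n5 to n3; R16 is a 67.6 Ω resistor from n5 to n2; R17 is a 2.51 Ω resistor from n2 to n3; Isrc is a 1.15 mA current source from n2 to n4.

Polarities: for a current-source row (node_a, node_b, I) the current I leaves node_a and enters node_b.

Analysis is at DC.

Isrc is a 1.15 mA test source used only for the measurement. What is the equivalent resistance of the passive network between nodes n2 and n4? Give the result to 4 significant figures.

Element admittances at DC:
  Y(R1) = 0.0005464 S between n0,n5
  Y(R2) = 0.0001869 S between n1,n3
  Y(R3) = 0.4386 S between n4,n3
  Y(R4) = 0.0001016 S between n5,n4
  Y(R5) = 0.001049 S between n3,n0
  Y(R6) = 0.0001125 S between n5,n0
  Y(R7) = 0.1106 S between n2,n4
  Y(R8) = 0.0003226 S between n0,n5
  Y(R9) = 0.2008 S between n4,n2
  Y(R10) = 0.0006667 S between n2,n4
  Y(R11) = 0.2695 S between n2,n0
  Y(R12) = 0.002646 S between n3,n2
  Y(R13) = 0.0004082 S between n4,n1
  Y(R14) = 0.0001026 S between n0,n3
  Y(R15) = 0.001279 S between n5,n3
  Y(R16) = 0.01479 S between n5,n2
  Y(R17) = 0.3984 S between n2,n3
  Isrc: injects 0.00115 A into n4 (from n2)
Assemble and solve the 5×5 MNA system:
  V(n1)=0.001865  V(n2)=-5.220e-06  V(n3)=0.001142  V(n4)=0.002196  V(n5)=9.362e-05

R_eq = 1.914 Ω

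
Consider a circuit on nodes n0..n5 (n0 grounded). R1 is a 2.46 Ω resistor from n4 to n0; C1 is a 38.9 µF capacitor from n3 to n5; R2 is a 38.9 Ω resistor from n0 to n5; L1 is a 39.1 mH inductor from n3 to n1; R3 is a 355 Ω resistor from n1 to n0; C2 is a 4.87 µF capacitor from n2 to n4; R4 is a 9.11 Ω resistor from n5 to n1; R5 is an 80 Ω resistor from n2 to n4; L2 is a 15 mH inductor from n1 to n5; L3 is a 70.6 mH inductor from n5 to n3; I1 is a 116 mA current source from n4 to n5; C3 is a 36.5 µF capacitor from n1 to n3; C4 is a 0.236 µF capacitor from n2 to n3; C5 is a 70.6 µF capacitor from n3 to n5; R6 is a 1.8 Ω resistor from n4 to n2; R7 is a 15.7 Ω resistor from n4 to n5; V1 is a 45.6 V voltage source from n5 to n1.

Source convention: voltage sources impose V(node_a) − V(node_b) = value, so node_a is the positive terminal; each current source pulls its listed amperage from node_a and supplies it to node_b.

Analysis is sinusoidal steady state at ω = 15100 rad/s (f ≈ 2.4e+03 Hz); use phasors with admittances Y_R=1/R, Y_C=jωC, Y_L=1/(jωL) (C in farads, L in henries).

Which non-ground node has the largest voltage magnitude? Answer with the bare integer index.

Apply KCL at each of the 5 non-ground nodes and solve the resulting linear system.
Node n1: branches {L1, R3, R4, L2, C3, V1} → V_1 = -42.85+0.3216j
Node n2: branches {C2, R5, C4, R6} → V_2 = 0.1135-0.07610j
Node n3: branches {C1, L1, L3, C3, C4, C5} → V_3 = -8.613+0.3210j
Node n4: branches {R1, C2, R5, I1, R6, R7} → V_4 = 0.1230-0.02257j
Node n5: branches {C1, R2, R4, L2, L3, I1, C5, R7, V1} → V_5 = 2.751+0.3216j
Source currents: i(V1)=-5.127-18.61j

1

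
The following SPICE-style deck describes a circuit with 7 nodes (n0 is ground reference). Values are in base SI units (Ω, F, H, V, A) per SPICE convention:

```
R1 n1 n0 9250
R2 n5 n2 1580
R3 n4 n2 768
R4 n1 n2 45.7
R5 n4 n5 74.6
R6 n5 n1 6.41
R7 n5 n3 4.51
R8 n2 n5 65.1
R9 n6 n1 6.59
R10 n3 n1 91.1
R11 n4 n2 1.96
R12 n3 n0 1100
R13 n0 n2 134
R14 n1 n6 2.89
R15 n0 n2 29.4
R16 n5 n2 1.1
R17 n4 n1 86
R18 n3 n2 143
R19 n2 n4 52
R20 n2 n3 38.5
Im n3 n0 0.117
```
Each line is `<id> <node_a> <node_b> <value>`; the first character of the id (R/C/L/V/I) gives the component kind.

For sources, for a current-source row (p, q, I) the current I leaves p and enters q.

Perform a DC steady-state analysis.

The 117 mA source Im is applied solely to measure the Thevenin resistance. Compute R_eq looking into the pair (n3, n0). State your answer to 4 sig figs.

MNA unknowns: 6 node voltages V₁..V_6
R1: Y=0.0001081 on G[1,0]
R2: Y=0.0006329 on G[5,2]
R3: Y=0.001302 on G[4,2]
R4: Y=0.02188 on G[1,2]
R5: Y=0.01340 on G[4,5]
R6: Y=0.1560 on G[5,1]
R7: Y=0.2217 on G[5,3]
R8: Y=0.01536 on G[2,5]
R9: Y=0.1517 on G[6,1]
R10: Y=0.01098 on G[3,1]
R11: Y=0.5102 on G[4,2]
R12: Y=0.0009091 on G[3,0]
R13: Y=0.007463 on G[0,2]
R14: Y=0.3460 on G[1,6]
R15: Y=0.03401 on G[0,2]
R16: Y=0.9091 on G[5,2]
R17: Y=0.01163 on G[4,1]
R18: Y=0.006993 on G[3,2]
R19: Y=0.01923 on G[2,4]
R20: Y=0.02597 on G[2,3]
Im: z[3]−=0.117, z[0]+=0.117
solve → V1=-2.846, V2=-2.742, V3=-3.259, V4=-2.747, V5=-2.841, V6=-2.846

R_eq = 27.85 Ω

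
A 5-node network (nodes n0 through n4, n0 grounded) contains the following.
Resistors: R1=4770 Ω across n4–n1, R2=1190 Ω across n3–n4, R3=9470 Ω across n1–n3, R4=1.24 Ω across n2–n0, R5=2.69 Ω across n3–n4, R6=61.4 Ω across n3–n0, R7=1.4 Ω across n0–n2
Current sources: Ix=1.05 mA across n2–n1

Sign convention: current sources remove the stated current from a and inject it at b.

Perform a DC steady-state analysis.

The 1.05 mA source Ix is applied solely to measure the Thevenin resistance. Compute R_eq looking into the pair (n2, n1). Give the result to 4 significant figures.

Apply KCL at each of the 4 non-ground nodes and solve the resulting linear system.
Node n1: branches {R1, R3, Ix} → V_1 = 3.397
Node n2: branches {R4, R7, Ix} → V_2 = -0.0006905
Node n3: branches {R2, R3, R5, R6} → V_3 = 0.06447
Node n4: branches {R1, R2, R5} → V_4 = 0.06634

R_eq = 3235. Ω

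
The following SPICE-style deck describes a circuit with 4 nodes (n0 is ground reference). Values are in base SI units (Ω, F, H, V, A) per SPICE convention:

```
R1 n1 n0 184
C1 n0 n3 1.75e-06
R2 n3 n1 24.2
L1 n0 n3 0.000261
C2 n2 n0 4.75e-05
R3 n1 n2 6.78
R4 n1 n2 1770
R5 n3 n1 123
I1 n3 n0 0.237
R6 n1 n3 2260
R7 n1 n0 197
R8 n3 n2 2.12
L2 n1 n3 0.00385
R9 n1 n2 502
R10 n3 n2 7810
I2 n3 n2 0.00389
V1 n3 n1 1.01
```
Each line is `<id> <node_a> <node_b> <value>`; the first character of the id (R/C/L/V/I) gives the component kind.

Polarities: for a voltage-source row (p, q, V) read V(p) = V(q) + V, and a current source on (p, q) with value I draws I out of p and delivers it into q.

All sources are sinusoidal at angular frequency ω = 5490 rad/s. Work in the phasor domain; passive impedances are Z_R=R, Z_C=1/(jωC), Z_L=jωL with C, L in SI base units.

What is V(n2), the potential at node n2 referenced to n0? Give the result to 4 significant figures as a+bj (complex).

-0.5125-0.1786j V

Element admittances at ω=5490 rad/s:
  Y(R1) = 0.005435+0.000j S between n1,n0
  Y(C1) = 0.000+0.009607j S between n0,n3
  Y(R2) = 0.04132+0.000j S between n3,n1
  Y(L1) = 0.000-0.6979j S between n0,n3
  Y(C2) = 0.000+0.2608j S between n2,n0
  Y(R3) = 0.1475+0.000j S between n1,n2
  Y(R4) = 0.0005650+0.000j S between n1,n2
  Y(R5) = 0.008130+0.000j S between n3,n1
  I1: injects 0.237 A into n0 (from n3)
  Y(R6) = 0.0004425+0.000j S between n1,n3
  Y(R7) = 0.005076+0.000j S between n1,n0
  Y(R8) = 0.4717+0.000j S between n3,n2
  Y(L2) = 0.000-0.04731j S between n1,n3
  Y(R9) = 0.001992+0.000j S between n1,n2
  Y(R10) = 0.0001280+0.000j S between n3,n2
  I2: injects 0.00389 A into n2 (from n3)
  V1: constraint V(n3)−V(n1) = 1.01
Assemble and solve the 4×4 MNA system:
  V(n1)=-1.210-0.3935j  V(n2)=-0.5125-0.1786j  V(n3)=-0.2002-0.3935j
  i(V1)=-0.1678+0.01140j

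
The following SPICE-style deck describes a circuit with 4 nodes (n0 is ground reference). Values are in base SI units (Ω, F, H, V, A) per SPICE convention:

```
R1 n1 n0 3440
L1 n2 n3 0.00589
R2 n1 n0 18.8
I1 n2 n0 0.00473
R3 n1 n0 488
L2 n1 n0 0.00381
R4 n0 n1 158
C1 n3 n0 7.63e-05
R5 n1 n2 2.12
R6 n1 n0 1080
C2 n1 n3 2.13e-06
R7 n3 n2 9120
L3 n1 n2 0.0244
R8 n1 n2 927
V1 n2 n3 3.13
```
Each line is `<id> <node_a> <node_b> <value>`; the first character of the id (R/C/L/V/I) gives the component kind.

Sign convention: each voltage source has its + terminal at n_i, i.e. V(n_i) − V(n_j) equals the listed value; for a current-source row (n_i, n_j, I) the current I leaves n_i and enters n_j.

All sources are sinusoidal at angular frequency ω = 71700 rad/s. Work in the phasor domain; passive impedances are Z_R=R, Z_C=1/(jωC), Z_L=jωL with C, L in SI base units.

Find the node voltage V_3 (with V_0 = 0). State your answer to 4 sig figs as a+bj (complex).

MNA unknowns: 3 node voltages V₁..V_3 plus 1 source current (V1)
R1: Y=0.0002907+0.000j on G[1,0]
L1: Y=0.000-0.002368j on G[2,3]
R2: Y=0.05319+0.000j on G[1,0]
I1: z[2]−=0.00473, z[0]+=0.00473
R3: Y=0.002049+0.000j on G[1,0]
L2: Y=0.000-0.003661j on G[1,0]
R4: Y=0.006329+0.000j on G[0,1]
C1: Y=0.000+5.471j on G[3,0]
R5: Y=0.4717+0.000j on G[1,2]
R6: Y=0.0009259+0.000j on G[1,0]
C2: Y=0.000+0.1527j on G[1,3]
R7: Y=0.0001096+0.000j on G[3,2]
L3: Y=0.000-0.0005716j on G[1,2]
R8: Y=0.001079+0.000j on G[1,2]
V1: row V2−V3=3.13, i_V1 at 2,3
solve → V1=2.572-0.6874j, V2=3.140+0.02993j, V3=0.009611+0.02993j
aux → i_V1=-0.2736-0.3314j

0.009611+0.02993j V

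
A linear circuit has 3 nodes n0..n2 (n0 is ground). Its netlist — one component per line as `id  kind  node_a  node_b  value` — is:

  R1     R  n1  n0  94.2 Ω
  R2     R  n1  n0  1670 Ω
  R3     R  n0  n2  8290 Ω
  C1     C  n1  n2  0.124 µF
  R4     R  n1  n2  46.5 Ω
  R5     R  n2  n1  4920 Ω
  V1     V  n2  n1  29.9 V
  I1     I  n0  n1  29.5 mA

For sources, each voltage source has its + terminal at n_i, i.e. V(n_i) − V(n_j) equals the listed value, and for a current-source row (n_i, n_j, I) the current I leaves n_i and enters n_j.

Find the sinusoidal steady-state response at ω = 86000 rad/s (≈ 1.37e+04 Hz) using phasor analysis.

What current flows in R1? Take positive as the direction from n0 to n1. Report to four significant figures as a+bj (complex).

-0.02425+0.000j A

MNA unknowns: 2 node voltages V₁..V_2 plus 1 source current (V1)
R1: Y=0.01062+0.000j on G[1,0]
R2: Y=0.0005988+0.000j on G[1,0]
R3: Y=0.0001206+0.000j on G[0,2]
C1: Y=0.000+0.01066j on G[1,2]
R4: Y=0.02151+0.000j on G[1,2]
R5: Y=0.0002033+0.000j on G[2,1]
V1: row V2−V1=29.9, i_V1 at 2,1
I1: z[0]−=0.0295, z[1]+=0.0295
solve → V1=2.284+0.000j, V2=32.18+0.000j
aux → i_V1=-0.6530-0.3189j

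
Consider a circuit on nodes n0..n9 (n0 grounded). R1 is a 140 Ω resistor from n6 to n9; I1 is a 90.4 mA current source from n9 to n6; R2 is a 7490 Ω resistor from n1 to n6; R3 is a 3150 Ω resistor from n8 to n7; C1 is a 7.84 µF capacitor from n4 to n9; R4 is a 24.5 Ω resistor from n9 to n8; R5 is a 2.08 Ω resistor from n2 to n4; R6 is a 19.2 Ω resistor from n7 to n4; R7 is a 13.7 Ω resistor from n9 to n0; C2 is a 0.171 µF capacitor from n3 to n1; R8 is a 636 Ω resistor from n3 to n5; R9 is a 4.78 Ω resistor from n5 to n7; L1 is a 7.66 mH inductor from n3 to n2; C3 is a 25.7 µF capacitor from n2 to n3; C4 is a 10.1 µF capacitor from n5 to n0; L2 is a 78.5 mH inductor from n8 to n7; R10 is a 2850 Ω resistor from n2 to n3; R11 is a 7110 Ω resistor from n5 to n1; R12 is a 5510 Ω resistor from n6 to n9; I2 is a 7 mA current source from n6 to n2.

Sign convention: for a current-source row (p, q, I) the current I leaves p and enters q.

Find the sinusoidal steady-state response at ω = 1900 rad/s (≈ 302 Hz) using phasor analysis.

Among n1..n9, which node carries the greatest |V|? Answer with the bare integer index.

6

MNA unknowns: 9 node voltages V₁..V_9
R1: Y=0.007143+0.000j on G[6,9]
I1: z[9]−=0.0904, z[6]+=0.0904
R2: Y=0.0001335+0.000j on G[1,6]
R3: Y=0.0003175+0.000j on G[8,7]
C1: Y=0.000+0.01490j on G[4,9]
R4: Y=0.04082+0.000j on G[9,8]
R5: Y=0.4808+0.000j on G[2,4]
R6: Y=0.05208+0.000j on G[7,4]
R7: Y=0.07299+0.000j on G[9,0]
C2: Y=0.000+0.0003249j on G[3,1]
R8: Y=0.001572+0.000j on G[3,5]
R9: Y=0.2092+0.000j on G[5,7]
L1: Y=0.000-0.06871j on G[3,2]
C3: Y=0.000+0.04883j on G[2,3]
C4: Y=0.000+0.01919j on G[5,0]
L2: Y=0.000-0.006705j on G[8,7]
R10: Y=0.0003509+0.000j on G[2,3]
R11: Y=0.0001406+0.000j on G[5,1]
R12: Y=0.0001815+0.000j on G[6,9]
I2: z[6]−=0.007, z[2]+=0.007
solve → V1=2.317-2.874j, V2=0.06565-0.2993j, V3=0.03028-0.2611j, V4=0.04953-0.3008j, V5=-0.03406-0.2780j, V6=11.15-0.04265j, V7=-0.01062-0.2795j, V8=-0.1165-0.01052j, V9=-0.07309+0.008955j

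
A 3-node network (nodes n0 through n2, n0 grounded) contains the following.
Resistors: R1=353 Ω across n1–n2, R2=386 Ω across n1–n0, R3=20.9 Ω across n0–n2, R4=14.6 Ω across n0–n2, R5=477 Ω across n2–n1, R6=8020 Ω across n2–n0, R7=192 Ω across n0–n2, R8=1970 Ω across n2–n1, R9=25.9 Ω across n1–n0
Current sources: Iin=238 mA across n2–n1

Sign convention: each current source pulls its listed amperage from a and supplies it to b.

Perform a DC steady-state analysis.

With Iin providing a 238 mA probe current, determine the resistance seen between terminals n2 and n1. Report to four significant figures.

R_eq = 27.61 Ω

MNA unknowns: 2 node voltages V₁..V_2
R1: Y=0.002833 on G[1,2]
R2: Y=0.002591 on G[1,0]
R3: Y=0.04785 on G[0,2]
R4: Y=0.06849 on G[0,2]
R5: Y=0.002096 on G[2,1]
R6: Y=0.0001247 on G[2,0]
R7: Y=0.005208 on G[0,2]
R8: Y=0.0005076 on G[2,1]
R9: Y=0.03861 on G[1,0]
Iin: z[2]−=0.238, z[1]+=0.238
solve → V1=4.909, V2=-1.662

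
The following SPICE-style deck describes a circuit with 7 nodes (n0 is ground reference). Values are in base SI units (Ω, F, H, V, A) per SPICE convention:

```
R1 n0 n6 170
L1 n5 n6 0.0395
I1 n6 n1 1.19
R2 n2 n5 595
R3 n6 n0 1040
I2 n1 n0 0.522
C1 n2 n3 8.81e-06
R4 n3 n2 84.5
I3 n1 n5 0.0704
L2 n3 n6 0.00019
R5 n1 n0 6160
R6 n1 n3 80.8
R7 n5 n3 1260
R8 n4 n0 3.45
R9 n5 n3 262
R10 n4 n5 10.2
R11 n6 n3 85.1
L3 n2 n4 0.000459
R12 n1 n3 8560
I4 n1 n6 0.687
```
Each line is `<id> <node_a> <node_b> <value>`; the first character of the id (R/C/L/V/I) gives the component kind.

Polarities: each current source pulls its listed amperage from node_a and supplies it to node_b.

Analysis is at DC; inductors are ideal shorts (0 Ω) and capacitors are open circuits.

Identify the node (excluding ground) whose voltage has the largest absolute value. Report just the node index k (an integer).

MNA unknowns: 6 node voltages V₁..V_6 plus 3 source currents (L1, L2, L3)
R1: Y=0.005882 on G[0,6]
L1: row V5−V6=0, i_L1 at 5,6
I1: z[6]−=1.19, z[1]+=1.19
R2: Y=0.001681 on G[2,5]
R3: Y=0.0009615 on G[6,0]
I2: z[1]−=0.522, z[0]+=0.522
C1: Y=0.000 on G[2,3]
R4: Y=0.01183 on G[3,2]
I3: z[1]−=0.0704, z[5]+=0.0704
L2: row V3−V6=0, i_L2 at 3,6
R5: Y=0.0001623 on G[1,0]
R6: Y=0.01238 on G[1,3]
R7: Y=0.0007937 on G[5,3]
R8: Y=0.2899 on G[4,0]
R9: Y=0.003817 on G[5,3]
R10: Y=0.09804 on G[4,5]
R11: Y=0.01175 on G[6,3]
L3: row V2−V4=0, i_L3 at 2,4
R12: Y=0.0001168 on G[1,3]
I4: z[1]−=0.687, z[6]+=0.687
solve → V1=-12.94, V2=-1.653, V3=-5.949, V4=-1.653, V5=-5.949, V6=-5.949
aux → i_L1=0.4988, i_L2=-0.03646, i_L3=-0.05805

1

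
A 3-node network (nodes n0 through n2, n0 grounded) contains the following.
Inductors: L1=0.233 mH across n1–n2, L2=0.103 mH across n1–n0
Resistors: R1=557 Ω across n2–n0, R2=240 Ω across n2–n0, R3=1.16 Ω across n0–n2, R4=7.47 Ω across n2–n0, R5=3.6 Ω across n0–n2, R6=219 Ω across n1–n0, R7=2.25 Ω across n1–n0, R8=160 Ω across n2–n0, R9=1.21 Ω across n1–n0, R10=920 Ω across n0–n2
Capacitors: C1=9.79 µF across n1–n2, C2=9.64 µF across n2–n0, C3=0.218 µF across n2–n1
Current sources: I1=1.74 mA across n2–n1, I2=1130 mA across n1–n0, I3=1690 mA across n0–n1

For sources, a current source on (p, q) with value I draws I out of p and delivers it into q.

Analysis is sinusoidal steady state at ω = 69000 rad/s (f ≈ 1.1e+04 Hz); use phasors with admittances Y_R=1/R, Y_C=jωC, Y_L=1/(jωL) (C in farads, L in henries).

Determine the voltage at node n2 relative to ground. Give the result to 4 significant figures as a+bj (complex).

MNA unknowns: 2 node voltages V₁..V_2
L1: Y=0.000-0.06220j on G[1,2]
R1: Y=0.001795+0.000j on G[2,0]
R2: Y=0.004167+0.000j on G[2,0]
R3: Y=0.8621+0.000j on G[0,2]
R4: Y=0.1339+0.000j on G[2,0]
C1: Y=0.000+0.6755j on G[1,2]
L2: Y=0.000-0.1407j on G[1,0]
I1: z[2]−=0.00174, z[1]+=0.00174
C2: Y=0.000+0.6652j on G[2,0]
R5: Y=0.2778+0.000j on G[0,2]
I2: z[1]−=1.13, z[0]+=1.13
R6: Y=0.004566+0.000j on G[1,0]
R7: Y=0.4444+0.000j on G[1,0]
R8: Y=0.006250+0.000j on G[2,0]
R9: Y=0.8264+0.000j on G[1,0]
C3: Y=0.000+0.01504j on G[2,1]
R10: Y=0.001087+0.000j on G[0,2]
I3: z[0]−=1.69, z[1]+=1.69
solve → V1=0.3726-0.08750j, V2=0.1115+0.06981j

0.1115+0.06981j V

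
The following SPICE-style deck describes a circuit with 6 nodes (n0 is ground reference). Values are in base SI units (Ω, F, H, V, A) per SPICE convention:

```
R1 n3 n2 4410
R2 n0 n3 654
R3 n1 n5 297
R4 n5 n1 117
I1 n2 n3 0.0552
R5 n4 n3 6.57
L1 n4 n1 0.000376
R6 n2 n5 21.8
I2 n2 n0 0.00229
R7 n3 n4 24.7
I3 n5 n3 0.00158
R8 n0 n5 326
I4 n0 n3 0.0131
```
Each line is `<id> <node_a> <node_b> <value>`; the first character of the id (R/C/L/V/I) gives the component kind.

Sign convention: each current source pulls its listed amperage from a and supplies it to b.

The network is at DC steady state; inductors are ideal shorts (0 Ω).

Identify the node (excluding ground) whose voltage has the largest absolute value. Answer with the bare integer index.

MNA unknowns: 5 node voltages V₁..V_5 plus 1 source current (L1)
R1: Y=0.0002268 on G[3,2]
R2: Y=0.001529 on G[0,3]
R3: Y=0.003367 on G[1,5]
R4: Y=0.008547 on G[5,1]
I1: z[2]−=0.0552, z[3]+=0.0552
R5: Y=0.1522 on G[4,3]
L1: row V4−V1=0, i_L1 at 4,1
R6: Y=0.04587 on G[2,5]
I2: z[2]−=0.00229, z[0]+=0.00229
R7: Y=0.04049 on G[3,4]
I3: z[5]−=0.00158, z[3]+=0.00158
R8: Y=0.003067 on G[0,5]
I4: z[0]−=0.0131, z[3]+=0.0131
solve → V1=5.577, V2=-0.6305, V3=5.885, V4=5.577, V5=0.5906
aux → i_L1=0.05940

3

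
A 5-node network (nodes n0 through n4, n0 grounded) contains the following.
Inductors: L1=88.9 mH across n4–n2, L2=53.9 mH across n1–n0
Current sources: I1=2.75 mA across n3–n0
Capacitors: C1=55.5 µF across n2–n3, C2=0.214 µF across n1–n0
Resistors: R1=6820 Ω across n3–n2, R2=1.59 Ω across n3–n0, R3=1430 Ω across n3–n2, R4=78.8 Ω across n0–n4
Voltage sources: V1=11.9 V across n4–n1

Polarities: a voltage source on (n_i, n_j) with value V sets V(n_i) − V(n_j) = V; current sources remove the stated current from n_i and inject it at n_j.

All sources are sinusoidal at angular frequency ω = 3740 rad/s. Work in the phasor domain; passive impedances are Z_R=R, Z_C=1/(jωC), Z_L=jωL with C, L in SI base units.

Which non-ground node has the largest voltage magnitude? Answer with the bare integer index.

1

Element admittances at ω=3740 rad/s:
  Y(L1) = 0.000-0.003008j S between n4,n2
  I1: injects 0.00275 A into n0 (from n3)
  Y(C1) = 0.000+0.2076j S between n2,n3
  Y(R1) = 0.0001466+0.000j S between n3,n2
  Y(L2) = 0.000-0.004961j S between n1,n0
  Y(C2) = 0.000+0.0008004j S between n1,n0
  Y(R2) = 0.6289+0.000j S between n3,n0
  Y(R3) = 0.0006993+0.000j S between n3,n2
  Y(R4) = 0.01269+0.000j S between n0,n4
  V1: constraint V(n4)−V(n1) = 11.9
Assemble and solve the 5×5 MNA system:
  V(n1)=-10.23-2.946j  V(n2)=-0.04367+0.03489j  V(n3)=-0.01863-0.008206j  V(n4)=1.672-2.946j
  i(V1)=-0.01226+0.04255j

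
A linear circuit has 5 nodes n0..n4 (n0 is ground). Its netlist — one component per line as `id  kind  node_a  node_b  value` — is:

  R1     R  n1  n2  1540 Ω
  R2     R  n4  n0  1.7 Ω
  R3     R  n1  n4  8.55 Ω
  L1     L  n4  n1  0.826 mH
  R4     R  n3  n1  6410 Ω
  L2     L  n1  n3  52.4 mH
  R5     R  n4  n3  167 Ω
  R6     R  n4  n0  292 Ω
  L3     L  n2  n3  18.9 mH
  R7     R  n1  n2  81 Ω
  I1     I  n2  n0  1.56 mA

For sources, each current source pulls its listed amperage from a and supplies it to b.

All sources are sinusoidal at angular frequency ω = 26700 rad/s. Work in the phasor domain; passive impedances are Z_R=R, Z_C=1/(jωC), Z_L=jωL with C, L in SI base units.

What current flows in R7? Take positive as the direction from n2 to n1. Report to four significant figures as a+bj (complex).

-0.001384-0.0001900j A

MNA unknowns: 4 node voltages V₁..V_4
R1: Y=0.0006494+0.000j on G[1,2]
R2: Y=0.5882+0.000j on G[4,0]
R3: Y=0.1170+0.000j on G[1,4]
L1: Y=0.000-0.04534j on G[4,1]
R4: Y=0.0001560+0.000j on G[3,1]
L2: Y=0.000-0.0007148j on G[1,3]
R5: Y=0.005988+0.000j on G[4,3]
R6: Y=0.003425+0.000j on G[4,0]
L3: Y=0.000-0.001982j on G[2,3]
R7: Y=0.01235+0.000j on G[1,2]
I1: z[2]−=0.00156, z[0]+=0.00156
solve → V1=-0.01275-0.005513j, V2=-0.1249-0.02090j, V3=-0.02393+0.03111j, V4=-0.002637+0.000j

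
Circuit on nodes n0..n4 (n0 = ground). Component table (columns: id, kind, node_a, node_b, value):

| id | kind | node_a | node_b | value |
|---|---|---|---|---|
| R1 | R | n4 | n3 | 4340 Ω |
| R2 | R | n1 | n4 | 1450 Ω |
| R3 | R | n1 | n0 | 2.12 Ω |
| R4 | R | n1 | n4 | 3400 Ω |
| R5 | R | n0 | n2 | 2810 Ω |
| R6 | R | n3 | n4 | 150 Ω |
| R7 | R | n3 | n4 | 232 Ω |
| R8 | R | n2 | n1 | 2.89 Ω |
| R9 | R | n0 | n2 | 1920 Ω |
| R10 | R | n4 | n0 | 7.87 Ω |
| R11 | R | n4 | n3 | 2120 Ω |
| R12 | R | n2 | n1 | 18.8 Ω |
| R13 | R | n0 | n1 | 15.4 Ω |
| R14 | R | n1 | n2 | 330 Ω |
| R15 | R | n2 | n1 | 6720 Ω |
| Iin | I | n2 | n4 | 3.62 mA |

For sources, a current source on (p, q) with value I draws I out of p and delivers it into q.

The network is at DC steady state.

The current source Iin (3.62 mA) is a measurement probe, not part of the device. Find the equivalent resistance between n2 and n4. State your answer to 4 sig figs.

R_eq = 12.11 Ω

MNA unknowns: 4 node voltages V₁..V_4
R1: Y=0.0002304 on G[4,3]
R2: Y=0.0006897 on G[1,4]
R3: Y=0.4717 on G[1,0]
R4: Y=0.0002941 on G[1,4]
R5: Y=0.0003559 on G[0,2]
R6: Y=0.006667 on G[3,4]
R7: Y=0.004310 on G[3,4]
R8: Y=0.3460 on G[2,1]
R9: Y=0.0005208 on G[0,2]
R10: Y=0.1271 on G[4,0]
R11: Y=0.0004717 on G[4,3]
R12: Y=0.05319 on G[2,1]
R13: Y=0.06494 on G[0,1]
R14: Y=0.003030 on G[1,2]
R15: Y=0.0001488 on G[2,1]
Iin: z[2]−=0.00362, z[4]+=0.00362
solve → V1=-0.006656, V2=-0.01562, V3=0.02822, V4=0.02822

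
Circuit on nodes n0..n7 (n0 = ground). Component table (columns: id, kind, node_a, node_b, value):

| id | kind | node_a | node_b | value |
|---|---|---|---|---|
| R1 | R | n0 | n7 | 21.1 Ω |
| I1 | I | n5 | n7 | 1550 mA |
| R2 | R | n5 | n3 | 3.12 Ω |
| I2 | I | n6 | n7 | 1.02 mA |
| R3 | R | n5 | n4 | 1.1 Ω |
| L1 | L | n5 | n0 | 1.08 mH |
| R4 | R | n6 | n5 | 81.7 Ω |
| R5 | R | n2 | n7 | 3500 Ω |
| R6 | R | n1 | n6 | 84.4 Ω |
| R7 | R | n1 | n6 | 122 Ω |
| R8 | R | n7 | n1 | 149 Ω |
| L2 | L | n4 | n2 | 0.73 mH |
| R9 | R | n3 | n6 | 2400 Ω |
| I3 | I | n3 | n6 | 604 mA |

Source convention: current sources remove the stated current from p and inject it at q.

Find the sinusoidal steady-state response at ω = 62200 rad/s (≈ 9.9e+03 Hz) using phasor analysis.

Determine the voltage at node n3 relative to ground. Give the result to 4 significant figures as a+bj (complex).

-26.17-101.0j V

MNA unknowns: 7 node voltages V₁..V_7
R1: Y=0.04739+0.000j on G[0,7]
I1: z[5]−=1.55, z[7]+=1.55
R2: Y=0.3205+0.000j on G[5,3]
I2: z[6]−=0.00102, z[7]+=0.00102
R3: Y=0.9091+0.000j on G[5,4]
L1: Y=0.000-0.01489j on G[5,0]
R4: Y=0.01224+0.000j on G[6,5]
R5: Y=0.0002857+0.000j on G[2,7]
R6: Y=0.01185+0.000j on G[1,6]
R7: Y=0.008197+0.000j on G[1,6]
R8: Y=0.006711+0.000j on G[7,1]
L2: Y=0.000-0.02202j on G[4,2]
R9: Y=0.0004167+0.000j on G[3,6]
I3: z[3]−=0.604, z[6]+=0.604
solve → V1=27.18-57.72j, V2=-25.54-100.3j, V3=-26.17-101.0j, V4=-24.33-101.0j, V5=-24.35-101.0j, V6=25.65-74.48j, V7=31.74-7.649j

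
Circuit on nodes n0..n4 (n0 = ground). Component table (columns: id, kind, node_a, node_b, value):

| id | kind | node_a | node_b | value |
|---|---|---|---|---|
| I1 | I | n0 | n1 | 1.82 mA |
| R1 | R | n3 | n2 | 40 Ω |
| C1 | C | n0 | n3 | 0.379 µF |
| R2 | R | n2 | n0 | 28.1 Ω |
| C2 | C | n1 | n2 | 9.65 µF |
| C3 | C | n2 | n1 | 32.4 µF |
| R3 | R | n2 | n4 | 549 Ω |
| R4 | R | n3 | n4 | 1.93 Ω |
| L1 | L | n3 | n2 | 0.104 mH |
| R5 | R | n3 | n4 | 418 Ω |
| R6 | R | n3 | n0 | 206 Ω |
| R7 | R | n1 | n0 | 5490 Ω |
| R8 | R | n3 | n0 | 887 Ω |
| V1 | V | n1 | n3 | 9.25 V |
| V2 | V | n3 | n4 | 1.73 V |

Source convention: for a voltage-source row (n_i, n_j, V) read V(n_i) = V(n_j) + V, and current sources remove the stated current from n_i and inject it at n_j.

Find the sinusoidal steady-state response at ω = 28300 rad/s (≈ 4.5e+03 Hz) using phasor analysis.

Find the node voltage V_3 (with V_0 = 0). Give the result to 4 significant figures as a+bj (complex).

-10.35+2.223j V

Element admittances at ω=28300 rad/s:
  I1: injects 0.00182 A into n1 (from n0)
  Y(R1) = 0.02500+0.000j S between n3,n2
  Y(C1) = 0.000+0.01073j S between n0,n3
  Y(R2) = 0.03559+0.000j S between n2,n0
  Y(C2) = 0.000+0.2731j S between n1,n2
  Y(C3) = 0.000+0.9169j S between n2,n1
  Y(R3) = 0.001821+0.000j S between n2,n4
  Y(R4) = 0.5181+0.000j S between n3,n4
  Y(L1) = 0.000-0.3398j S between n3,n2
  Y(R5) = 0.002392+0.000j S between n3,n4
  Y(R6) = 0.004854+0.000j S between n3,n0
  Y(R7) = 0.0001821+0.000j S between n1,n0
  Y(R8) = 0.001127+0.000j S between n3,n0
  V1: constraint V(n1)−V(n3) = 9.25
  V2: constraint V(n3)−V(n4) = 1.73
Assemble and solve the 6×6 MNA system:
  V(n1)=-1.099+2.223j  V(n2)=2.466+2.734j  V(n3)=-10.35+2.223j  V(n4)=-12.08+2.223j
  i(V1)=-0.6063+4.243j  i(V2)=-0.9270-0.0009312j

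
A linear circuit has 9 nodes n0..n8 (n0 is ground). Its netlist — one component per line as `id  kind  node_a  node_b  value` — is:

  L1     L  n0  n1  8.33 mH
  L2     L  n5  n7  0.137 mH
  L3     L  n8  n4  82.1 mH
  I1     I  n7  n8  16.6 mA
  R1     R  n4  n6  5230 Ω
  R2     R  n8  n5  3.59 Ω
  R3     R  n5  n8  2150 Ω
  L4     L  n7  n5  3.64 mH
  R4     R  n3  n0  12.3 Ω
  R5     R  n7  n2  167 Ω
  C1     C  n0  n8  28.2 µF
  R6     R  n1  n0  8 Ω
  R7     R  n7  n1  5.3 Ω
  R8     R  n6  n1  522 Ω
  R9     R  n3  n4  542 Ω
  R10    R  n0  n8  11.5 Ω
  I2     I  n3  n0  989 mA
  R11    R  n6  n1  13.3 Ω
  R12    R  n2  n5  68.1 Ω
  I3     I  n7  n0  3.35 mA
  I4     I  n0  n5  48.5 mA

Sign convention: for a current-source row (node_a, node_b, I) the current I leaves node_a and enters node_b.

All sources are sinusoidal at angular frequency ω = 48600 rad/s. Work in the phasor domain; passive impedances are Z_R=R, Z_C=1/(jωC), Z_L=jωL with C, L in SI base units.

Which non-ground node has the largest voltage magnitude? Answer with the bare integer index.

3

Element admittances at ω=48600 rad/s:
  Y(L1) = 0.000-0.002470j S between n0,n1
  Y(L2) = 0.000-0.1502j S between n5,n7
  Y(L3) = 0.000-0.0002506j S between n8,n4
  I1: injects 0.0166 A into n8 (from n7)
  Y(R1) = 0.0001912+0.000j S between n4,n6
  Y(R2) = 0.2786+0.000j S between n8,n5
  Y(R3) = 0.0004651+0.000j S between n5,n8
  Y(L4) = 0.000-0.005653j S between n7,n5
  Y(R4) = 0.08130+0.000j S between n3,n0
  Y(R5) = 0.005988+0.000j S between n7,n2
  Y(C1) = 0.000+1.371j S between n0,n8
  Y(R6) = 0.1250+0.000j S between n1,n0
  Y(R7) = 0.1887+0.000j S between n7,n1
  Y(R8) = 0.001916+0.000j S between n6,n1
  Y(R9) = 0.001845+0.000j S between n3,n4
  Y(R10) = 0.08696+0.000j S between n0,n8
  I2: injects 0.989 A into n0 (from n3)
  Y(R11) = 0.07519+0.000j S between n6,n1
  Y(R12) = 0.01468+0.000j S between n2,n5
  I3: injects 0.00335 A into n0 (from n7)
  I4: injects 0.0485 A into n5 (from n0)
Assemble and solve the 8×8 MNA system:
  V(n1)=0.01251-0.08501j  V(n2)=0.08098-0.03504j  V(n3)=-12.14-0.03041j  V(n4)=-10.83-1.370j  V(n5)=0.1015+0.007843j  V(n6)=-0.01431-0.08819j  V(n7)=0.03065-0.1402j  V(n8)=0.01145-0.02947j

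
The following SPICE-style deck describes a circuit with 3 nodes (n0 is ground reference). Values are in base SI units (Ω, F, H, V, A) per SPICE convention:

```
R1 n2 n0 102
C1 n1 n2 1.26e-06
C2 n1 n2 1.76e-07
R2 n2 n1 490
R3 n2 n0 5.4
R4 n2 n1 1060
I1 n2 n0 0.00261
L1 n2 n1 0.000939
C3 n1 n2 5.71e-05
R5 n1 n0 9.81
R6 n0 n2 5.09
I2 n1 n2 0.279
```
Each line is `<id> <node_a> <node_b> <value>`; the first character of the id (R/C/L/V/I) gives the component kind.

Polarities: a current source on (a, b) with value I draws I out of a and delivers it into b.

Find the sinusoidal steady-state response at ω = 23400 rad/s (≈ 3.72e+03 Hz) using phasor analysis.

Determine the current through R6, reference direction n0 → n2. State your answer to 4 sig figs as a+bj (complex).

0.0005009+0.008501j A

MNA unknowns: 2 node voltages V₁..V_2
R1: Y=0.009804+0.000j on G[2,0]
C1: Y=0.000+0.02948j on G[1,2]
C2: Y=0.000+0.004118j on G[1,2]
R2: Y=0.002041+0.000j on G[2,1]
R3: Y=0.1852+0.000j on G[2,0]
R4: Y=0.0009434+0.000j on G[2,1]
I1: z[2]−=0.00261, z[0]+=0.00261
L1: Y=0.000-0.04551j on G[2,1]
C3: Y=0.000+1.336j on G[1,2]
R5: Y=0.1019+0.000j on G[1,0]
R6: Y=0.1965+0.000j on G[0,2]
I2: z[1]−=0.279, z[2]+=0.279
solve → V1=-0.01581+0.1662j, V2=-0.002550-0.04327j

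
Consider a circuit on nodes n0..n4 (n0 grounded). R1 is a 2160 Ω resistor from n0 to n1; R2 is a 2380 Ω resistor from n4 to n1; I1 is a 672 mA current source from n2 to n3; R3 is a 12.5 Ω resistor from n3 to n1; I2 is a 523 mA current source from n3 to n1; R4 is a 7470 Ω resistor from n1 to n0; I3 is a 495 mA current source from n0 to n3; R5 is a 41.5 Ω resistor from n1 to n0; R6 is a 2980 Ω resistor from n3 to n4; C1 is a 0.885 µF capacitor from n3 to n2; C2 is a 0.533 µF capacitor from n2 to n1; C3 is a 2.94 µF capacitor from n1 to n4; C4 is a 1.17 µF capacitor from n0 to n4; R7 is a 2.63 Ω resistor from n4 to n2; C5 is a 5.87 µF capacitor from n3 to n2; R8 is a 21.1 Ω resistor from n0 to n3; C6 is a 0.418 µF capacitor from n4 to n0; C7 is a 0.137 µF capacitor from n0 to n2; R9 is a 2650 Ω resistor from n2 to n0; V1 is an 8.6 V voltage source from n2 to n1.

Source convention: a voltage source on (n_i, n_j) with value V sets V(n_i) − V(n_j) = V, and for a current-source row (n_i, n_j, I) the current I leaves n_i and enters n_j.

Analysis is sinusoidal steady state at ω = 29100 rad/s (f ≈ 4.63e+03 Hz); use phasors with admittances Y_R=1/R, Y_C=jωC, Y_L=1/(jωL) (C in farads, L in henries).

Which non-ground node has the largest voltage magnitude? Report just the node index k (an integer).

4

Apply KCL at each of the 4 non-ground nodes and solve the resulting linear system.
Node n1: branches {R1, R2, R3, I2, R4, R5, C2, C3, V1} → V_1 = -3.027-4.075j
Node n2: branches {I1, C1, C2, R7, C5, C7, R9, V1} → V_2 = 5.573-4.075j
Node n3: branches {I1, R3, I2, I3, R6, C1, C5, R8} → V_3 = 5.544-2.524j
Node n4: branches {R2, R6, C3, C4, R7, C6} → V_4 = 4.318-6.246j
Source currents: i(V1)=-1.472-0.9856j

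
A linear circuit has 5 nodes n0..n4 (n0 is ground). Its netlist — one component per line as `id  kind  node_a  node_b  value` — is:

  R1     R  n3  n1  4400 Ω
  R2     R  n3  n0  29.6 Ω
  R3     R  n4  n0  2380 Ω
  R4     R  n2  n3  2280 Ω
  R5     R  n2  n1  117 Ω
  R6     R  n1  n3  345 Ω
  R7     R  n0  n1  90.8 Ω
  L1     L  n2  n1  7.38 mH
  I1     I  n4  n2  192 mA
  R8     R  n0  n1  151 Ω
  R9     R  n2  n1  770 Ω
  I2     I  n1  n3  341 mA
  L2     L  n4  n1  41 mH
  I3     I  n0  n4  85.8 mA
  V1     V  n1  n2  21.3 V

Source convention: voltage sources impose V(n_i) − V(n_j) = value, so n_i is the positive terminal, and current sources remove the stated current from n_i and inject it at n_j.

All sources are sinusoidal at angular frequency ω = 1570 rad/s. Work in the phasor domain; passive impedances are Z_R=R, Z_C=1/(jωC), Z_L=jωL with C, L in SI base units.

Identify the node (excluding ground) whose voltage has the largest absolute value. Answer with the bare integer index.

MNA unknowns: 4 node voltages V₁..V_4 plus 1 source current (V1)
R1: Y=0.0002273+0.000j on G[3,1]
R2: Y=0.03378+0.000j on G[3,0]
R3: Y=0.0004202+0.000j on G[4,0]
R4: Y=0.0004386+0.000j on G[2,3]
R5: Y=0.008547+0.000j on G[2,1]
R6: Y=0.002899+0.000j on G[1,3]
R7: Y=0.01101+0.000j on G[0,1]
L1: Y=0.000-0.08631j on G[2,1]
I1: z[4]−=0.192, z[2]+=0.192
R8: Y=0.006623+0.000j on G[0,1]
R9: Y=0.001299+0.000j on G[2,1]
I2: z[1]−=0.341, z[3]+=0.341
L2: Y=0.000-0.01554j on G[4,1]
I3: z[0]−=0.0858, z[4]+=0.0858
V1: row V1−V2=21.3, i_V1 at 1,2
solve → V1=-10.06+0.1295j, V2=-31.36+0.1295j, V3=7.920+0.01236j, V4=-10.24-6.430j
aux → i_V1=-0.4189+1.838j

2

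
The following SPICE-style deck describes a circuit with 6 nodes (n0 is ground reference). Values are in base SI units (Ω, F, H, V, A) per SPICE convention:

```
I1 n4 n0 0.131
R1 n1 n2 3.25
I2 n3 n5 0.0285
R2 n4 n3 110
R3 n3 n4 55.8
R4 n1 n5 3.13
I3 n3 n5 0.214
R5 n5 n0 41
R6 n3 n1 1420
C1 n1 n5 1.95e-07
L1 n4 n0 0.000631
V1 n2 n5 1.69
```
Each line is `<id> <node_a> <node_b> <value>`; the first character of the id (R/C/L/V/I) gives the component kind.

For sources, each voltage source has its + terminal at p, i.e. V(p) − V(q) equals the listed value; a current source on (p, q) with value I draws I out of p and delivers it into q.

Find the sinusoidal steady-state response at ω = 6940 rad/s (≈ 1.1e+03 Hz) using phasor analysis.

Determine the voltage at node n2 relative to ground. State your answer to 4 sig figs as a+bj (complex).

11.09-0.04309j V

Element admittances at ω=6940 rad/s:
  I1: injects 0.131 A into n0 (from n4)
  Y(R1) = 0.3077+0.000j S between n1,n2
  I2: injects 0.0285 A into n5 (from n3)
  Y(R2) = 0.009091+0.000j S between n4,n3
  Y(R3) = 0.01792+0.000j S between n3,n4
  Y(R4) = 0.3195+0.000j S between n1,n5
  I3: injects 0.214 A into n5 (from n3)
  Y(R5) = 0.02439+0.000j S between n5,n0
  Y(R6) = 0.0007042+0.000j S between n3,n1
  Y(C1) = 0.000+0.001353j S between n1,n5
  Y(L1) = 0.000-0.2284j S between n4,n0
  V1: constraint V(n2)−V(n5) = 1.69
Assemble and solve the 6×6 MNA system:
  V(n1)=10.21-0.04651j  V(n2)=11.09-0.04309j  V(n3)=-8.494-1.539j  V(n4)=-0.004603-1.578j  V(n5)=9.402-0.04309j
  i(V1)=-0.2714-0.001052j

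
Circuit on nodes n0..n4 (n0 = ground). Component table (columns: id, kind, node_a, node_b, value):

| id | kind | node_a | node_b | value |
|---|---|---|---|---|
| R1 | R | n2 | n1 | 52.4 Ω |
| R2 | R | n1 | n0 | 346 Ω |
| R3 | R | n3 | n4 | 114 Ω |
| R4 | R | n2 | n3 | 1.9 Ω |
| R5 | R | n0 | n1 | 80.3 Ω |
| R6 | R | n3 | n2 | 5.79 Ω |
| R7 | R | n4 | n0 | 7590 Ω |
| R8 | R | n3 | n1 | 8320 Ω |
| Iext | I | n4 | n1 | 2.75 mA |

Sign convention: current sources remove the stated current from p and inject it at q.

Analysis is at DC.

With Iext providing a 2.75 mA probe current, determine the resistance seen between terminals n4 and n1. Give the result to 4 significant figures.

Element admittances at DC:
  Y(R1) = 0.01908 S between n2,n1
  Y(R2) = 0.002890 S between n1,n0
  Y(R3) = 0.008772 S between n3,n4
  Y(R4) = 0.5263 S between n2,n3
  Y(R5) = 0.01245 S between n0,n1
  Y(R6) = 0.1727 S between n3,n2
  Y(R7) = 0.0001318 S between n4,n0
  Y(R8) = 0.0001202 S between n3,n1
  Iext: injects 0.00275 A into n1 (from n4)
Assemble and solve the 4×4 MNA system:
  V(n1)=0.003837  V(n2)=-0.1363  V(n3)=-0.1401  V(n4)=-0.4469

R_eq = 163.9 Ω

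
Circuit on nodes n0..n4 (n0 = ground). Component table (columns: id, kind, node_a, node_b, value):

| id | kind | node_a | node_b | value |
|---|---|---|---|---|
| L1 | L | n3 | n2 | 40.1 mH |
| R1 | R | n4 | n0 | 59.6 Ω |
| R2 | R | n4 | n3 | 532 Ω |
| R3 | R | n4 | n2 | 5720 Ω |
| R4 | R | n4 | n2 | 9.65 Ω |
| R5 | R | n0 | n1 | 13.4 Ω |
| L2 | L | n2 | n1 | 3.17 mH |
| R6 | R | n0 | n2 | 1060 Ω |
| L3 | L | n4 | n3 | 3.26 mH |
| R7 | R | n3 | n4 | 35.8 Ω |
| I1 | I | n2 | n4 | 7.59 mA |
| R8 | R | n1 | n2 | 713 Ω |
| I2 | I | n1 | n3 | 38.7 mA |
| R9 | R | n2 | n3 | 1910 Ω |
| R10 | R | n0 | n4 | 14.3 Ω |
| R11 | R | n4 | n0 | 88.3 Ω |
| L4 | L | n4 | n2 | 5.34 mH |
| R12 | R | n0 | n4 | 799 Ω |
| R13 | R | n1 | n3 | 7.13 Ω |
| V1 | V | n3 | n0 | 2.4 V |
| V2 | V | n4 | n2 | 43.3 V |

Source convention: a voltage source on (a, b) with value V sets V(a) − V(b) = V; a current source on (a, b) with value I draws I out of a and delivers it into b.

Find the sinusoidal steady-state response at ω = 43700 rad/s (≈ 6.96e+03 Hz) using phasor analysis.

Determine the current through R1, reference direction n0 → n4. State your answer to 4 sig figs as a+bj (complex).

-0.03126+0.04234j A

Apply KCL at each of the 4 non-ground nodes and solve the resulting linear system.
Node n1: branches {R5, L2, R8, I2, R13} → V_1 = 0.9778+1.399j
Node n2: branches {L1, R3, R4, L2, R6, I1, R8, R9, L4, V2} → V_2 = -41.44-2.523j
Node n3: branches {L1, R2, L3, R7, I2, R9, R13, V1} → V_3 = 2.400+0.000j
Node n4: branches {R1, R2, R3, R4, L3, R7, I1, R10, R11, L4, R12, V2} → V_4 = 1.863-2.523j
Source currents: i(V1)=-0.2189+0.1485j, i(V2)=-4.638+0.5075j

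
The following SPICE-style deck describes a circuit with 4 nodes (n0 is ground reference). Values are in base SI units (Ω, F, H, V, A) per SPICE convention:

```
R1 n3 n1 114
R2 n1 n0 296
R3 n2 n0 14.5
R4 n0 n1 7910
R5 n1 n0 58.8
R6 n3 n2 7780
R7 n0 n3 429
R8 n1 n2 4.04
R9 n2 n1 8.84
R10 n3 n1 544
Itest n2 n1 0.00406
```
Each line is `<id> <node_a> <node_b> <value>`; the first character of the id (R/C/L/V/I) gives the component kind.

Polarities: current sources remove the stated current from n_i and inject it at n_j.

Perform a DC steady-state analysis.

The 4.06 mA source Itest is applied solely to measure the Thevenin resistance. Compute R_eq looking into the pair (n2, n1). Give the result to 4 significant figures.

MNA unknowns: 3 node voltages V₁..V_3
R1: Y=0.008772 on G[3,1]
R2: Y=0.003378 on G[1,0]
R3: Y=0.06897 on G[2,0]
R4: Y=0.0001264 on G[0,1]
R5: Y=0.01701 on G[1,0]
R6: Y=0.0001285 on G[3,2]
R7: Y=0.002331 on G[0,3]
R8: Y=0.2475 on G[1,2]
R9: Y=0.1131 on G[2,1]
R10: Y=0.001838 on G[3,1]
Itest: z[2]−=0.00406, z[1]+=0.00406
solve → V1=0.008115, V2=-0.002635, V3=0.006562

R_eq = 2.648 Ω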